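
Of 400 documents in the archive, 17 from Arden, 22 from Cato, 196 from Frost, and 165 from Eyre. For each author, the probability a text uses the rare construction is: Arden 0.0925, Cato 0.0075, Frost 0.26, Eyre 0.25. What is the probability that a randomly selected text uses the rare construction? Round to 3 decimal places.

0.235

Compute prior × likelihood for every hypothesis:
  Arden: 0.0425 × 0.0925 = 0.00393125
  Cato: 0.055 × 0.0075 = 0.0004125
  Frost: 0.49 × 0.26 = 0.1274
  Eyre: 0.4125 × 0.25 = 0.103125
P(rare-form) = 0.00393125 + 0.0004125 + 0.1274 + 0.103125 = 0.23486875 → 0.235.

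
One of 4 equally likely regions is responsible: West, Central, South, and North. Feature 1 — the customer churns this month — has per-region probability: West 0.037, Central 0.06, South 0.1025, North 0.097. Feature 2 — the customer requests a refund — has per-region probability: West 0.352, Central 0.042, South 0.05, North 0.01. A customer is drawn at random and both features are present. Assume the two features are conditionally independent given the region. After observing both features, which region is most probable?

West

With a uniform prior (1/4 each), posterior ∝ likelihood:
  West: 0.037 × 0.352 = 0.013024
  Central: 0.06 × 0.042 = 0.00252
  South: 0.1025 × 0.05 = 0.005125
  North: 0.097 × 0.01 = 0.00097
Sum = 0.021639.
Largest term belongs to West, so West is most probable.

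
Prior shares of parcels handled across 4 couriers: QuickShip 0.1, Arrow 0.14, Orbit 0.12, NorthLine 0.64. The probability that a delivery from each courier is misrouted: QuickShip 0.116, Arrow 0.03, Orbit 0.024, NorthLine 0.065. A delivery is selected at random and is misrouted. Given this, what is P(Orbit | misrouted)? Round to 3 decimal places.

Unnormalized posteriors (prior × likelihood):
  QuickShip: 0.1 × 0.116 = 0.0116
  Arrow: 0.14 × 0.03 = 0.0042
  Orbit: 0.12 × 0.024 = 0.00288
  NorthLine: 0.64 × 0.065 = 0.0416
Total = 0.06028.
P(Orbit | evidence) = 0.00288 / 0.06028 ≈ 0.048.

0.048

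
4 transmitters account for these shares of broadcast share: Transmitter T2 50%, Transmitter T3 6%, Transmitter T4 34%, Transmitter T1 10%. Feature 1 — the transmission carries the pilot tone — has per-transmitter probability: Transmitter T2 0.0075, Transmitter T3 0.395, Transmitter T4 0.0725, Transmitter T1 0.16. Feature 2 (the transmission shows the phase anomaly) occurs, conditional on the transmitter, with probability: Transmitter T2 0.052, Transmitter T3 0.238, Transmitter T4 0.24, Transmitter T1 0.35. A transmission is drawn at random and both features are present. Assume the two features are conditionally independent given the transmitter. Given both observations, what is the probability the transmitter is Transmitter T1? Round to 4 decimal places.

0.3227

Prior × likelihood for each hypothesis:
  Transmitter T2: 0.5 × 0.0075 × 0.052 = 0.000195
  Transmitter T3: 0.06 × 0.395 × 0.238 = 0.0056406
  Transmitter T4: 0.34 × 0.0725 × 0.24 = 0.005916
  Transmitter T1: 0.1 × 0.16 × 0.35 = 0.0056
Sum = 0.0173516.
P(Transmitter T1 | evidence) = 0.0056 / 0.0173516 ≈ 0.3227.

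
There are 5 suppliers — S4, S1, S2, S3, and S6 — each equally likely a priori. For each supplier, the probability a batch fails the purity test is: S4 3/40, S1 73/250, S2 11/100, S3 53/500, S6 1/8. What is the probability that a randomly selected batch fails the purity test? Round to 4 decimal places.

0.1416

Since the prior is uniform, the posterior is proportional to the likelihood:
  S4: 0.075
  S1: 0.292
  S2: 0.11
  S3: 0.106
  S6: 0.125
P(off-spec) = (1/5) × (0.075 + 0.292 + 0.11 + 0.106 + 0.125) = 0.708/5 ≈ 0.1416.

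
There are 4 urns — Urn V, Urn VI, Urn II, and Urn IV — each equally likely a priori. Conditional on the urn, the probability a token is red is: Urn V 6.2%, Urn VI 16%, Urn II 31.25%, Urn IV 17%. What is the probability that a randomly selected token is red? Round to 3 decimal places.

Since the prior is uniform, the posterior is proportional to the likelihood:
  Urn V: 0.062
  Urn VI: 0.16
  Urn II: 0.3125
  Urn IV: 0.17
P(red) = (1/4) × (0.062 + 0.16 + 0.3125 + 0.17) = 0.7045/4 ≈ 0.176.

0.176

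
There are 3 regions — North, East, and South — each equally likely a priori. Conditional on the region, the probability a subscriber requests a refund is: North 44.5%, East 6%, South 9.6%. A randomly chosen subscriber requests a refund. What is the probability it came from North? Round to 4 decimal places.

0.7404

Since the prior is uniform, the posterior is proportional to the likelihood:
  North: 0.445
  East: 0.06
  South: 0.096
Total = 0.601.
P(North | evidence) = 0.445 / 0.601 ≈ 0.7404.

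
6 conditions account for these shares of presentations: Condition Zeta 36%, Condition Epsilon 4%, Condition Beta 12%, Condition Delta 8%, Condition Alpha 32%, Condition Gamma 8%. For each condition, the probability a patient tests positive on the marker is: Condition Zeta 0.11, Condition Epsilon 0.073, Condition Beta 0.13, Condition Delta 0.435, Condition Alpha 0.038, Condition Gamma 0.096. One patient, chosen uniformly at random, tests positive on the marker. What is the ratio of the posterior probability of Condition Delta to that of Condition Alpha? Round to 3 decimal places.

Compute prior × likelihood for every hypothesis:
  Condition Zeta: 0.36 × 0.11 = 0.0396
  Condition Epsilon: 0.04 × 0.073 = 0.00292
  Condition Beta: 0.12 × 0.13 = 0.0156
  Condition Delta: 0.08 × 0.435 = 0.0348
  Condition Alpha: 0.32 × 0.038 = 0.01216
  Condition Gamma: 0.08 × 0.096 = 0.00768
Sum = 0.11276.
The ratio is 0.0348 / 0.01216 (the normalizer cancels) = 2.862.

2.862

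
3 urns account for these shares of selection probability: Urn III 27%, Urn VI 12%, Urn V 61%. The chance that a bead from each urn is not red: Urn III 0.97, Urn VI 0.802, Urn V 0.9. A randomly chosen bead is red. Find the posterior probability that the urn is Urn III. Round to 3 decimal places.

0.087

Taking complements, P(red | each) = Urn III 0.03, Urn VI 0.198, Urn V 0.1.
Unnormalized posteriors (prior × likelihood):
  Urn III: 0.27 × 0.03 = 0.0081
  Urn VI: 0.12 × 0.198 = 0.02376
  Urn V: 0.61 × 0.1 = 0.061
Total = 0.09286.
P(Urn III | evidence) = 0.0081 / 0.09286 ≈ 0.087.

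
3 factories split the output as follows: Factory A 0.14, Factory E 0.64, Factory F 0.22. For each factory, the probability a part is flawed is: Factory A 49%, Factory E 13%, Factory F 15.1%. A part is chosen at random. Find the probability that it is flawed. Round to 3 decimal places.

0.185

Unnormalized posteriors (prior × likelihood):
  Factory A: 0.14 × 0.49 = 0.0686
  Factory E: 0.64 × 0.13 = 0.0832
  Factory F: 0.22 × 0.151 = 0.03322
P(flawed) = 0.0686 + 0.0832 + 0.03322 = 0.18502 → 0.185.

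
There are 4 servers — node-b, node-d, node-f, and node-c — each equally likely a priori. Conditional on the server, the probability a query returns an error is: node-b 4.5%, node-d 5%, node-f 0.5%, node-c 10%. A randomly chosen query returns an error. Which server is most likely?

node-c

With a uniform prior (1/4 each), posterior ∝ likelihood:
  node-b: 0.045
  node-d: 0.05
  node-f: 0.005
  node-c: 0.1
Normalizing constant = 0.2.
Largest term belongs to node-c, so node-c is most probable.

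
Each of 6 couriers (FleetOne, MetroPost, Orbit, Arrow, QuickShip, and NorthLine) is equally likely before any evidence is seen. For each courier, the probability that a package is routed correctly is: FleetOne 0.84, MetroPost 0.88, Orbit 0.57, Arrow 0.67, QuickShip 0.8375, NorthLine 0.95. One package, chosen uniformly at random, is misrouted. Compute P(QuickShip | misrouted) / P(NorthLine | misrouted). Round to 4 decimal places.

3.2500

Taking complements, P(misrouted | each) = FleetOne 0.16, MetroPost 0.12, Orbit 0.43, Arrow 0.33, QuickShip 0.1625, NorthLine 0.05.
Since the prior is uniform, the posterior is proportional to the likelihood:
  FleetOne: 0.16
  MetroPost: 0.12
  Orbit: 0.43
  Arrow: 0.33
  QuickShip: 0.1625
  NorthLine: 0.05
Total = 1.2525.
The ratio is 0.1625 / 0.05 (the normalizer cancels) = 3.2500.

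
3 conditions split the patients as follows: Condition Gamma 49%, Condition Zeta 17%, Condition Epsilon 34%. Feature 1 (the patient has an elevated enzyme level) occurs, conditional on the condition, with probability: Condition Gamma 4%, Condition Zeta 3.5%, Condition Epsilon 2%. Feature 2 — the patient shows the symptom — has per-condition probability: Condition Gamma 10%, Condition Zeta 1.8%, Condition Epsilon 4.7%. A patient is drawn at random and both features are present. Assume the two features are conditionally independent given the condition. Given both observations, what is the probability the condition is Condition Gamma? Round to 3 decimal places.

0.821

Unnormalized posteriors (prior × likelihood):
  Condition Gamma: 0.49 × 0.04 × 0.1 = 0.00196
  Condition Zeta: 0.17 × 0.035 × 0.018 = 0.0001071
  Condition Epsilon: 0.34 × 0.02 × 0.047 = 0.0003196
Normalizing constant = 0.0023867.
P(Condition Gamma | evidence) = 0.00196 / 0.0023867 ≈ 0.821.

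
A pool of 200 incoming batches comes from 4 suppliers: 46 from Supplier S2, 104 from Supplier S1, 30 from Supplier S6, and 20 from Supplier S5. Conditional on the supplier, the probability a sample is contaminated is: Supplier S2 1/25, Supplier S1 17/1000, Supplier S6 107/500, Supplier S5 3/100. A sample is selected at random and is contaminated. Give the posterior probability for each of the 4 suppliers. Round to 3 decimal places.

Supplier S2 0.173, Supplier S1 0.166, Supplier S6 0.604, Supplier S5 0.056

Prior × likelihood for each hypothesis:
  Supplier S2: 0.23 × 0.04 = 0.0092
  Supplier S1: 0.52 × 0.017 = 0.00884
  Supplier S6: 0.15 × 0.214 = 0.0321
  Supplier S5: 0.1 × 0.03 = 0.003
Sum = 0.05314.
P(Supplier S2 | contaminated) = 0.0092/0.05314 ≈ 0.173
P(Supplier S1 | contaminated) = 0.00884/0.05314 ≈ 0.166
P(Supplier S6 | contaminated) = 0.0321/0.05314 ≈ 0.604
P(Supplier S5 | contaminated) = 0.003/0.05314 ≈ 0.056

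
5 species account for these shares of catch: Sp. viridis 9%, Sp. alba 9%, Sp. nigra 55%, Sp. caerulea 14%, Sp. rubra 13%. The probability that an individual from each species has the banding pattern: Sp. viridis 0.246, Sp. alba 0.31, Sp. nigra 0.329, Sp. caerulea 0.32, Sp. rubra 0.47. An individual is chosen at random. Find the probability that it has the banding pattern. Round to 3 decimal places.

Compute prior × likelihood for every hypothesis:
  Sp. viridis: 0.09 × 0.246 = 0.02214
  Sp. alba: 0.09 × 0.31 = 0.0279
  Sp. nigra: 0.55 × 0.329 = 0.18095
  Sp. caerulea: 0.14 × 0.32 = 0.0448
  Sp. rubra: 0.13 × 0.47 = 0.0611
P(banded) = 0.02214 + 0.0279 + 0.18095 + 0.0448 + 0.0611 = 0.33689 → 0.337.

0.337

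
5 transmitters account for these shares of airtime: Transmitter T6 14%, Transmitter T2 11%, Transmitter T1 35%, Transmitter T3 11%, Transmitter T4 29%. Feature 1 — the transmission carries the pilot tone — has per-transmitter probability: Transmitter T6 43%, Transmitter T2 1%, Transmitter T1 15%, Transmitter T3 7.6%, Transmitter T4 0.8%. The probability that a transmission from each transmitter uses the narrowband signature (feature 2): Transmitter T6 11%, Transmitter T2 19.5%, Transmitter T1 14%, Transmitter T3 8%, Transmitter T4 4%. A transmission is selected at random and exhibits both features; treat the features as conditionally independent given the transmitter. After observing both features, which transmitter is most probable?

Compute prior × likelihood for every hypothesis:
  Transmitter T6: 0.14 × 0.43 × 0.11 = 0.006622
  Transmitter T2: 0.11 × 0.01 × 0.195 = 0.0002145
  Transmitter T1: 0.35 × 0.15 × 0.14 = 0.00735
  Transmitter T3: 0.11 × 0.076 × 0.08 = 0.0006688
  Transmitter T4: 0.29 × 0.008 × 0.04 = 0.0000928
Normalizing constant = 0.0149481.
Largest term belongs to Transmitter T1, so Transmitter T1 is most probable.

Transmitter T1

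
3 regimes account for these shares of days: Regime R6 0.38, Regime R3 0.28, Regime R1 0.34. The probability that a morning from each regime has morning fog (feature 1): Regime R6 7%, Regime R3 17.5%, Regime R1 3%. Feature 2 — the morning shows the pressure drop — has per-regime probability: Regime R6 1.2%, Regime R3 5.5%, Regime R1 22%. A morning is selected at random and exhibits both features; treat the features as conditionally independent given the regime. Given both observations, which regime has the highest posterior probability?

Regime R3

Prior × likelihood for each hypothesis:
  Regime R6: 0.38 × 0.07 × 0.012 = 0.0003192
  Regime R3: 0.28 × 0.175 × 0.055 = 0.002695
  Regime R1: 0.34 × 0.03 × 0.22 = 0.002244
Total = 0.0052582.
Largest term belongs to Regime R3, so Regime R3 is most probable.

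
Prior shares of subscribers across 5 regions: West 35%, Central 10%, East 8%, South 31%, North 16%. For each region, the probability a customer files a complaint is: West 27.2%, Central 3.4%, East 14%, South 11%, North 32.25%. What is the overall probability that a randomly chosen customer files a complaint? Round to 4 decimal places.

0.1955

Prior × likelihood for each hypothesis:
  West: 0.35 × 0.272 = 0.0952
  Central: 0.1 × 0.034 = 0.0034
  East: 0.08 × 0.14 = 0.0112
  South: 0.31 × 0.11 = 0.0341
  North: 0.16 × 0.3225 = 0.0516
P(complaint) = 0.0952 + 0.0034 + 0.0112 + 0.0341 + 0.0516 = 0.1955 → 0.1955.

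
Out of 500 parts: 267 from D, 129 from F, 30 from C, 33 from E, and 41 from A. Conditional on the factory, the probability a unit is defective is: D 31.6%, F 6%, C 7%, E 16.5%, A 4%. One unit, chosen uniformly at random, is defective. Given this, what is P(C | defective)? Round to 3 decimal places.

0.021

By Bayes' rule, posterior ∝ prior × likelihood:
  D: 0.534 × 0.316 = 0.168744
  F: 0.258 × 0.06 = 0.01548
  C: 0.06 × 0.07 = 0.0042
  E: 0.066 × 0.165 = 0.01089
  A: 0.082 × 0.04 = 0.00328
Total = 0.202594.
P(C | evidence) = 0.0042 / 0.202594 ≈ 0.021.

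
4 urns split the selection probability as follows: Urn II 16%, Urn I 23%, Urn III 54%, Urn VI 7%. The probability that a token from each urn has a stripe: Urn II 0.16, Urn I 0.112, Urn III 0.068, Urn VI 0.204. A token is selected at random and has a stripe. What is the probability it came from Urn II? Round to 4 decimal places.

0.2501

Unnormalized posteriors (prior × likelihood):
  Urn II: 0.16 × 0.16 = 0.0256
  Urn I: 0.23 × 0.112 = 0.02576
  Urn III: 0.54 × 0.068 = 0.03672
  Urn VI: 0.07 × 0.204 = 0.01428
Sum = 0.10236.
P(Urn II | evidence) = 0.0256 / 0.10236 ≈ 0.2501.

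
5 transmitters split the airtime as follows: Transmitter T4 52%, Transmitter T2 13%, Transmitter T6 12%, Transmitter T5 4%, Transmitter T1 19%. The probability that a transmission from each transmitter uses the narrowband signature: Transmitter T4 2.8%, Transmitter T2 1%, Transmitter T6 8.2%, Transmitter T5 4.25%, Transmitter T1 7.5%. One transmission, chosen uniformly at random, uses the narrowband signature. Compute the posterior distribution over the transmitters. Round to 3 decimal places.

Unnormalized posteriors (prior × likelihood):
  Transmitter T4: 0.52 × 0.028 = 0.01456
  Transmitter T2: 0.13 × 0.01 = 0.0013
  Transmitter T6: 0.12 × 0.082 = 0.00984
  Transmitter T5: 0.04 × 0.0425 = 0.0017
  Transmitter T1: 0.19 × 0.075 = 0.01425
Normalizing constant = 0.04165.
P(Transmitter T4 | narrowband) = 0.01456/0.04165 ≈ 0.350
P(Transmitter T2 | narrowband) = 0.0013/0.04165 ≈ 0.031
P(Transmitter T6 | narrowband) = 0.00984/0.04165 ≈ 0.236
P(Transmitter T5 | narrowband) = 0.0017/0.04165 ≈ 0.041
P(Transmitter T1 | narrowband) = 0.01425/0.04165 ≈ 0.342
(Check: 0.350+0.031+0.236+0.041+0.342 = 1.000.)

Transmitter T4 0.350, Transmitter T2 0.031, Transmitter T6 0.236, Transmitter T5 0.041, Transmitter T1 0.342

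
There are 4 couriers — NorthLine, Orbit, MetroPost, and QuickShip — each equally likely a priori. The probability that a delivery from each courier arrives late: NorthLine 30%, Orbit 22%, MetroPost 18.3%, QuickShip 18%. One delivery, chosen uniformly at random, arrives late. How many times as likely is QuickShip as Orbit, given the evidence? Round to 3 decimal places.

0.818

With a uniform prior (1/4 each), posterior ∝ likelihood:
  NorthLine: 0.3
  Orbit: 0.22
  MetroPost: 0.183
  QuickShip: 0.18
Total = 0.883.
The ratio is 0.18 / 0.22 (the normalizer cancels) = 0.818.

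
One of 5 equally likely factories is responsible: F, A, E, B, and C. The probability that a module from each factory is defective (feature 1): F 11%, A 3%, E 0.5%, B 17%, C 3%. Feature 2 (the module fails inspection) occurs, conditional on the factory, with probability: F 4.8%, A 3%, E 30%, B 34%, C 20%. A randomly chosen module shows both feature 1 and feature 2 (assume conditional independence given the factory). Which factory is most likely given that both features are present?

B

With a uniform prior (1/5 each), posterior ∝ likelihood:
  F: 0.11 × 0.048 = 0.00528
  A: 0.03 × 0.03 = 0.0009
  E: 0.005 × 0.3 = 0.0015
  B: 0.17 × 0.34 = 0.0578
  C: 0.03 × 0.2 = 0.006
Normalizing constant = 0.07148.
Largest term belongs to B, so B is most probable.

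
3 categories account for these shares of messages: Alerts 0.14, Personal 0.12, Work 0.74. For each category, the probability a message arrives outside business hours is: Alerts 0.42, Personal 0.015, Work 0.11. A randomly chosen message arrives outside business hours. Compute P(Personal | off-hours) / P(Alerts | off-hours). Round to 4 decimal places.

Prior × likelihood for each hypothesis:
  Alerts: 0.14 × 0.42 = 0.0588
  Personal: 0.12 × 0.015 = 0.0018
  Work: 0.74 × 0.11 = 0.0814
Sum = 0.142.
The ratio is 0.0018 / 0.0588 (the normalizer cancels) = 0.0306.

0.0306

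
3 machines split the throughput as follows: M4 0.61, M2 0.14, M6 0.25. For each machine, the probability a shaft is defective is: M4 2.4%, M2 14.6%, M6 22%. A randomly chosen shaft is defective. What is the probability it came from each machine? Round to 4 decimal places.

M4 0.1625, M2 0.2269, M6 0.6106

Compute prior × likelihood for every hypothesis:
  M4: 0.61 × 0.024 = 0.01464
  M2: 0.14 × 0.146 = 0.02044
  M6: 0.25 × 0.22 = 0.055
Normalizing constant = 0.09008.
P(M4 | defective) = 0.01464/0.09008 ≈ 0.1625
P(M2 | defective) = 0.02044/0.09008 ≈ 0.2269
P(M6 | defective) = 0.055/0.09008 ≈ 0.6106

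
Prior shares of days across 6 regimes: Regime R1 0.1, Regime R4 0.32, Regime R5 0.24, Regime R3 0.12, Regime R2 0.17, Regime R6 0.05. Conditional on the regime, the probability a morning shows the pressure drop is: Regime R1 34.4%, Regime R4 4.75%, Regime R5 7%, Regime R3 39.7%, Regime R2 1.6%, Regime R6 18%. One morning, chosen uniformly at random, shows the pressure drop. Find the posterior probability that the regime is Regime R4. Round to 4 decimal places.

Prior × likelihood for each hypothesis:
  Regime R1: 0.1 × 0.344 = 0.0344
  Regime R4: 0.32 × 0.0475 = 0.0152
  Regime R5: 0.24 × 0.07 = 0.0168
  Regime R3: 0.12 × 0.397 = 0.04764
  Regime R2: 0.17 × 0.016 = 0.00272
  Regime R6: 0.05 × 0.18 = 0.009
Total = 0.12576.
P(Regime R4 | evidence) = 0.0152 / 0.12576 ≈ 0.1209.

0.1209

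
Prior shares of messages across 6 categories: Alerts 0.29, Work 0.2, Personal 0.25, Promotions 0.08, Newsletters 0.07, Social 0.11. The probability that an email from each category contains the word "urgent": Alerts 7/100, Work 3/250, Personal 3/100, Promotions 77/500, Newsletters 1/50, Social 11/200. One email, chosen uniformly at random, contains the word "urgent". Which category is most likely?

Compute prior × likelihood for every hypothesis:
  Alerts: 0.29 × 0.07 = 0.0203
  Work: 0.2 × 0.012 = 0.0024
  Personal: 0.25 × 0.03 = 0.0075
  Promotions: 0.08 × 0.154 = 0.01232
  Newsletters: 0.07 × 0.02 = 0.0014
  Social: 0.11 × 0.055 = 0.00605
Normalizing constant = 0.04997.
Largest term belongs to Alerts, so Alerts is most probable.

Alerts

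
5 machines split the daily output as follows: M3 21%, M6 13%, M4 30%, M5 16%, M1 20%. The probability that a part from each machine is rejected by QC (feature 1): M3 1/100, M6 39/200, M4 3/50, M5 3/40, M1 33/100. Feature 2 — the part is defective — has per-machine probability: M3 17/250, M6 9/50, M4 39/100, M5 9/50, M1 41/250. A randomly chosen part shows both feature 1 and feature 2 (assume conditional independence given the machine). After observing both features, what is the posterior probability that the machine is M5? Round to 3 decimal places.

0.087

By Bayes' rule, posterior ∝ prior × likelihood:
  M3: 0.21 × 0.01 × 0.068 = 0.0001428
  M6: 0.13 × 0.195 × 0.18 = 0.004563
  M4: 0.3 × 0.06 × 0.39 = 0.00702
  M5: 0.16 × 0.075 × 0.18 = 0.00216
  M1: 0.2 × 0.33 × 0.164 = 0.010824
Total = 0.0247098.
P(M5 | evidence) = 0.00216 / 0.0247098 ≈ 0.087.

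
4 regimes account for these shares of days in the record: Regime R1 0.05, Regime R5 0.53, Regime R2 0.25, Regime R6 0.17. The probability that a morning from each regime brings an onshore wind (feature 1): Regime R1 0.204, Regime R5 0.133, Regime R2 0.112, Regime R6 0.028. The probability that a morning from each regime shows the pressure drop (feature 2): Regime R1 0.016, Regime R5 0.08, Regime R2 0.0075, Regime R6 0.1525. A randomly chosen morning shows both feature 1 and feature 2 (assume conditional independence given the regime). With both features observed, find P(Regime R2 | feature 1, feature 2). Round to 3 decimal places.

0.031

Compute prior × likelihood for every hypothesis:
  Regime R1: 0.05 × 0.204 × 0.016 = 0.0001632
  Regime R5: 0.53 × 0.133 × 0.08 = 0.0056392
  Regime R2: 0.25 × 0.112 × 0.0075 = 0.00021
  Regime R6: 0.17 × 0.028 × 0.1525 = 0.0007259
Total = 0.0067383.
P(Regime R2 | evidence) = 0.00021 / 0.0067383 ≈ 0.031.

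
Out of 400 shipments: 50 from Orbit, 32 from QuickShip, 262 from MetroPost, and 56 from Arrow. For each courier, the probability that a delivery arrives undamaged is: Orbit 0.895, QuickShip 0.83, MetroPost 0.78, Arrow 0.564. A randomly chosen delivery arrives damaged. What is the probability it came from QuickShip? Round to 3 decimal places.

0.059

Taking complements, P(damaged | each) = Orbit 0.105, QuickShip 0.17, MetroPost 0.22, Arrow 0.436.
Prior × likelihood for each hypothesis:
  Orbit: 0.125 × 0.105 = 0.013125
  QuickShip: 0.08 × 0.17 = 0.0136
  MetroPost: 0.655 × 0.22 = 0.1441
  Arrow: 0.14 × 0.436 = 0.06104
Normalizing constant = 0.231865.
P(QuickShip | evidence) = 0.0136 / 0.231865 ≈ 0.059.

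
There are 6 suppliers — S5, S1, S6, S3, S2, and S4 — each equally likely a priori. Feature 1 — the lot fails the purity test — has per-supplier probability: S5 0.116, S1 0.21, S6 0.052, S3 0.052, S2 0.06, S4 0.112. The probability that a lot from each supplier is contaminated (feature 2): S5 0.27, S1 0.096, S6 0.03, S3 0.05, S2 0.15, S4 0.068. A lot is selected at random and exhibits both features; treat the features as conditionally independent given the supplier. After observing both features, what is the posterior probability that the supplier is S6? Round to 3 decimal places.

With a uniform prior (1/6 each), posterior ∝ likelihood:
  S5: 0.116 × 0.27 = 0.03132
  S1: 0.21 × 0.096 = 0.02016
  S6: 0.052 × 0.03 = 0.00156
  S3: 0.052 × 0.05 = 0.0026
  S2: 0.06 × 0.15 = 0.009
  S4: 0.112 × 0.068 = 0.007616
Normalizing constant = 0.072256.
P(S6 | evidence) = 0.00156 / 0.072256 ≈ 0.022.

0.022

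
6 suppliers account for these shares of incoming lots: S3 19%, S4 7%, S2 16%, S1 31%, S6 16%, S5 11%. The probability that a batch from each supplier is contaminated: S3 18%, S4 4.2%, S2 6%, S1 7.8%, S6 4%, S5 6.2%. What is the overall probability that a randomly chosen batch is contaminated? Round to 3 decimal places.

By Bayes' rule, posterior ∝ prior × likelihood:
  S3: 0.19 × 0.18 = 0.0342
  S4: 0.07 × 0.042 = 0.00294
  S2: 0.16 × 0.06 = 0.0096
  S1: 0.31 × 0.078 = 0.02418
  S6: 0.16 × 0.04 = 0.0064
  S5: 0.11 × 0.062 = 0.00682
P(contaminated) = 0.0342 + 0.00294 + 0.0096 + 0.02418 + 0.0064 + 0.00682 = 0.08414 → 0.084.

0.084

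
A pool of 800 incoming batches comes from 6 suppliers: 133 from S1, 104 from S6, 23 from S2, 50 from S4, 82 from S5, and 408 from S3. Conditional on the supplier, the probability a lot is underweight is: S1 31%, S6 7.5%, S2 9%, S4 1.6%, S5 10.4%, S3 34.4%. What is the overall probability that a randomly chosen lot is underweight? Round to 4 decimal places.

Unnormalized posteriors (prior × likelihood):
  S1: 0.16625 × 0.31 = 0.0515375
  S6: 0.13 × 0.075 = 0.00975
  S2: 0.02875 × 0.09 = 0.0025875
  S4: 0.0625 × 0.016 = 0.001
  S5: 0.1025 × 0.104 = 0.01066
  S3: 0.51 × 0.344 = 0.17544
P(underweight) = 0.0515375 + 0.00975 + 0.0025875 + 0.001 + 0.01066 + 0.17544 = 0.250975 → 0.2510.

0.2510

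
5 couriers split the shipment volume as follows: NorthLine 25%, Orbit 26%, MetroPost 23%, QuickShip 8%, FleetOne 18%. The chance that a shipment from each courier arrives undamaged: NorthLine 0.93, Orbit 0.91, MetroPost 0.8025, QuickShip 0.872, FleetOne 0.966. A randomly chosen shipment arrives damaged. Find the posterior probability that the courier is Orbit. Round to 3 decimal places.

Taking complements, P(damaged | each) = NorthLine 0.07, Orbit 0.09, MetroPost 0.1975, QuickShip 0.128, FleetOne 0.034.
By Bayes' rule, posterior ∝ prior × likelihood:
  NorthLine: 0.25 × 0.07 = 0.0175
  Orbit: 0.26 × 0.09 = 0.0234
  MetroPost: 0.23 × 0.1975 = 0.045425
  QuickShip: 0.08 × 0.128 = 0.01024
  FleetOne: 0.18 × 0.034 = 0.00612
Total = 0.102685.
P(Orbit | evidence) = 0.0234 / 0.102685 ≈ 0.228.

0.228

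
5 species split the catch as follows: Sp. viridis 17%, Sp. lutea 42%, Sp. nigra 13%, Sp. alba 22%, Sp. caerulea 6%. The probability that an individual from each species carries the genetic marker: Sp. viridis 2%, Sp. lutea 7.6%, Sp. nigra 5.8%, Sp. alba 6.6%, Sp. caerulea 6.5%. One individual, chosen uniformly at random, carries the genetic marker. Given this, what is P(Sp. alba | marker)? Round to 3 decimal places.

Compute prior × likelihood for every hypothesis:
  Sp. viridis: 0.17 × 0.02 = 0.0034
  Sp. lutea: 0.42 × 0.076 = 0.03192
  Sp. nigra: 0.13 × 0.058 = 0.00754
  Sp. alba: 0.22 × 0.066 = 0.01452
  Sp. caerulea: 0.06 × 0.065 = 0.0039
Normalizing constant = 0.06128.
P(Sp. alba | evidence) = 0.01452 / 0.06128 ≈ 0.237.

0.237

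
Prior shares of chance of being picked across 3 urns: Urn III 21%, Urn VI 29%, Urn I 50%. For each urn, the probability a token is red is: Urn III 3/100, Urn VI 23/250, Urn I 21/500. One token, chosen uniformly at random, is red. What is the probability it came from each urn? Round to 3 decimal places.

Urn III 0.117, Urn VI 0.494, Urn I 0.389

Compute prior × likelihood for every hypothesis:
  Urn III: 0.21 × 0.03 = 0.0063
  Urn VI: 0.29 × 0.092 = 0.02668
  Urn I: 0.5 × 0.042 = 0.021
Sum = 0.05398.
P(Urn III | red) = 0.0063/0.05398 ≈ 0.117
P(Urn VI | red) = 0.02668/0.05398 ≈ 0.494
P(Urn I | red) = 0.021/0.05398 ≈ 0.389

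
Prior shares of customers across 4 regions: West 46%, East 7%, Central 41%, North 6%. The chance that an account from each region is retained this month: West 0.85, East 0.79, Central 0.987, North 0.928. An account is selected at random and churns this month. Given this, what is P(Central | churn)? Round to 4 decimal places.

Taking complements, P(churn | each) = West 0.15, East 0.21, Central 0.013, North 0.072.
Compute prior × likelihood for every hypothesis:
  West: 0.46 × 0.15 = 0.069
  East: 0.07 × 0.21 = 0.0147
  Central: 0.41 × 0.013 = 0.00533
  North: 0.06 × 0.072 = 0.00432
Sum = 0.09335.
P(Central | evidence) = 0.00533 / 0.09335 ≈ 0.0571.

0.0571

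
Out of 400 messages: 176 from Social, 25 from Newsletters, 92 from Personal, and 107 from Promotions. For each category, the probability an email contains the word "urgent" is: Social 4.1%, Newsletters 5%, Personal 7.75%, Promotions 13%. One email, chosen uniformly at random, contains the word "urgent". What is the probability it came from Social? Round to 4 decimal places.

0.2446

By Bayes' rule, posterior ∝ prior × likelihood:
  Social: 0.44 × 0.041 = 0.01804
  Newsletters: 0.0625 × 0.05 = 0.003125
  Personal: 0.23 × 0.0775 = 0.017825
  Promotions: 0.2675 × 0.13 = 0.034775
Sum = 0.073765.
P(Social | evidence) = 0.01804 / 0.073765 ≈ 0.2446.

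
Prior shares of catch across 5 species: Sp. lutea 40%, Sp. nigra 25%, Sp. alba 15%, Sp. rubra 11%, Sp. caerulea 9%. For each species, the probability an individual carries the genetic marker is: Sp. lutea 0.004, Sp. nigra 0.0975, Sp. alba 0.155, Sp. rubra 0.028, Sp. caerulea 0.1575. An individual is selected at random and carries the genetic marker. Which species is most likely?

Sp. nigra

Unnormalized posteriors (prior × likelihood):
  Sp. lutea: 0.4 × 0.004 = 0.0016
  Sp. nigra: 0.25 × 0.0975 = 0.024375
  Sp. alba: 0.15 × 0.155 = 0.02325
  Sp. rubra: 0.11 × 0.028 = 0.00308
  Sp. caerulea: 0.09 × 0.1575 = 0.014175
Total = 0.06648.
Largest term belongs to Sp. nigra, so Sp. nigra is most probable.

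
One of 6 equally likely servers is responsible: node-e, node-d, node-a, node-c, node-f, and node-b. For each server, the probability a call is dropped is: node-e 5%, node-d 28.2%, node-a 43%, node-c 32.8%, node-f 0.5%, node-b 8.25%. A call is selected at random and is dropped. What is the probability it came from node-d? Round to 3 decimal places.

0.239

Since the prior is uniform, the posterior is proportional to the likelihood:
  node-e: 0.05
  node-d: 0.282
  node-a: 0.43
  node-c: 0.328
  node-f: 0.005
  node-b: 0.0825
Sum = 1.1775.
P(node-d | evidence) = 0.282 / 1.1775 ≈ 0.239.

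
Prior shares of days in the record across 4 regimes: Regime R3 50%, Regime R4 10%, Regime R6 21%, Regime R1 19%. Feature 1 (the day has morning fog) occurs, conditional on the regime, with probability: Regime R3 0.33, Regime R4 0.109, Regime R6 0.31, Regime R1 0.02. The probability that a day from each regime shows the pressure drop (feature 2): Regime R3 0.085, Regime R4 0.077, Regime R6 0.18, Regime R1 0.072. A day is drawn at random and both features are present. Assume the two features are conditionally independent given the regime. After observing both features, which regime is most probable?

Regime R3

Prior × likelihood for each hypothesis:
  Regime R3: 0.5 × 0.33 × 0.085 = 0.014025
  Regime R4: 0.1 × 0.109 × 0.077 = 0.0008393
  Regime R6: 0.21 × 0.31 × 0.18 = 0.011718
  Regime R1: 0.19 × 0.02 × 0.072 = 0.0002736
Sum = 0.0268559.
Largest term belongs to Regime R3, so Regime R3 is most probable.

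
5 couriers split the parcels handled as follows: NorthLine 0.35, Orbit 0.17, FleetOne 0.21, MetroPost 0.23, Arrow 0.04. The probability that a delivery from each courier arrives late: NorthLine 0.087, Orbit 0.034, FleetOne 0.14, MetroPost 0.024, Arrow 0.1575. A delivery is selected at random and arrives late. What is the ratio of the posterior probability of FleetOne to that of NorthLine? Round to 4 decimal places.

0.9655

By Bayes' rule, posterior ∝ prior × likelihood:
  NorthLine: 0.35 × 0.087 = 0.03045
  Orbit: 0.17 × 0.034 = 0.00578
  FleetOne: 0.21 × 0.14 = 0.0294
  MetroPost: 0.23 × 0.024 = 0.00552
  Arrow: 0.04 × 0.1575 = 0.0063
Sum = 0.07745.
The ratio is 0.0294 / 0.03045 (the normalizer cancels) = 0.9655.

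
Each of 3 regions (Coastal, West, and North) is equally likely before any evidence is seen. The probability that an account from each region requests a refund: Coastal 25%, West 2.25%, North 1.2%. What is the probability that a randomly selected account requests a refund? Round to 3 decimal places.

Since the prior is uniform, the posterior is proportional to the likelihood:
  Coastal: 0.25
  West: 0.0225
  North: 0.012
P(refund) = (1/3) × (0.25 + 0.0225 + 0.012) = 0.2845/3 ≈ 0.095.

0.095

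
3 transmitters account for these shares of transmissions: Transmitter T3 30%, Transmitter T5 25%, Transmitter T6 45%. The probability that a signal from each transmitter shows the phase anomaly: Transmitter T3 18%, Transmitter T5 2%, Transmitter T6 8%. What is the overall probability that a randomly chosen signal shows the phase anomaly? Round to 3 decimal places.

0.095

Compute prior × likelihood for every hypothesis:
  Transmitter T3: 0.3 × 0.18 = 0.054
  Transmitter T5: 0.25 × 0.02 = 0.005
  Transmitter T6: 0.45 × 0.08 = 0.036
P(anomaly) = 0.054 + 0.005 + 0.036 = 0.095 → 0.095.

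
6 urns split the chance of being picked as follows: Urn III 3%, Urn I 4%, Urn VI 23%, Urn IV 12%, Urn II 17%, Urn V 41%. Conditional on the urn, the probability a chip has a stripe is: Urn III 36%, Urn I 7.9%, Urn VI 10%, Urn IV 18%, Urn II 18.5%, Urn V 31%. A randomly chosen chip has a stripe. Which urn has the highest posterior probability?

Urn V

Prior × likelihood for each hypothesis:
  Urn III: 0.03 × 0.36 = 0.0108
  Urn I: 0.04 × 0.079 = 0.00316
  Urn VI: 0.23 × 0.1 = 0.023
  Urn IV: 0.12 × 0.18 = 0.0216
  Urn II: 0.17 × 0.185 = 0.03145
  Urn V: 0.41 × 0.31 = 0.1271
Total = 0.21711.
Largest term belongs to Urn V, so Urn V is most probable.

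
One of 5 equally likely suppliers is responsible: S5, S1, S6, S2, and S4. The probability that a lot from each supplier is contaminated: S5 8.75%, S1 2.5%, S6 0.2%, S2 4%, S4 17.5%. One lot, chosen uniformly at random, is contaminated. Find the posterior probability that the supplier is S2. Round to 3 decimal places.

Since the prior is uniform, the posterior is proportional to the likelihood:
  S5: 0.0875
  S1: 0.025
  S6: 0.002
  S2: 0.04
  S4: 0.175
Sum = 0.3295.
P(S2 | evidence) = 0.04 / 0.3295 ≈ 0.121.

0.121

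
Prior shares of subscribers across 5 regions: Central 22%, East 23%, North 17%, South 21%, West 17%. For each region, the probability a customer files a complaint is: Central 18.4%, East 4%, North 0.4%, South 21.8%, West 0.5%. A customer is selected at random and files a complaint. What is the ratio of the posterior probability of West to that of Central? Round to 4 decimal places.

Compute prior × likelihood for every hypothesis:
  Central: 0.22 × 0.184 = 0.04048
  East: 0.23 × 0.04 = 0.0092
  North: 0.17 × 0.004 = 0.00068
  South: 0.21 × 0.218 = 0.04578
  West: 0.17 × 0.005 = 0.00085
Total = 0.09699.
The ratio is 0.00085 / 0.04048 (the normalizer cancels) = 0.0210.

0.0210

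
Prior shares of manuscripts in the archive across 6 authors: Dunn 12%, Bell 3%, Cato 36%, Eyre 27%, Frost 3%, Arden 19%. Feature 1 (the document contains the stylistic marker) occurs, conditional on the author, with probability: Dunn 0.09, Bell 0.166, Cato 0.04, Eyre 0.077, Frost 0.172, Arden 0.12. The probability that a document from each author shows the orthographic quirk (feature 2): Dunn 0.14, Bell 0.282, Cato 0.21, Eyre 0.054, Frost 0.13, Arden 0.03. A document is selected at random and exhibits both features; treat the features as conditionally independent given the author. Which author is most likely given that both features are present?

Cato

By Bayes' rule, posterior ∝ prior × likelihood:
  Dunn: 0.12 × 0.09 × 0.14 = 0.001512
  Bell: 0.03 × 0.166 × 0.282 = 0.00140436
  Cato: 0.36 × 0.04 × 0.21 = 0.003024
  Eyre: 0.27 × 0.077 × 0.054 = 0.00112266
  Frost: 0.03 × 0.172 × 0.13 = 0.0006708
  Arden: 0.19 × 0.12 × 0.03 = 0.000684
Total = 0.00841782.
Largest term belongs to Cato, so Cato is most probable.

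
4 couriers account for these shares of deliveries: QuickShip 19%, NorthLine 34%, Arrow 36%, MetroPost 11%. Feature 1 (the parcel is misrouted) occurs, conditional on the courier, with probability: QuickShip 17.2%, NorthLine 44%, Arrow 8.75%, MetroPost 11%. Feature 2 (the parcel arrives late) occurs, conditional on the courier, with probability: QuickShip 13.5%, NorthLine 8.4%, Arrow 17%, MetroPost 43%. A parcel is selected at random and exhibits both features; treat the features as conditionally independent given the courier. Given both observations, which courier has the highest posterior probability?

By Bayes' rule, posterior ∝ prior × likelihood:
  QuickShip: 0.19 × 0.172 × 0.135 = 0.0044118
  NorthLine: 0.34 × 0.44 × 0.084 = 0.0125664
  Arrow: 0.36 × 0.0875 × 0.17 = 0.005355
  MetroPost: 0.11 × 0.11 × 0.43 = 0.005203
Normalizing constant = 0.0275362.
Largest term belongs to NorthLine, so NorthLine is most probable.

NorthLine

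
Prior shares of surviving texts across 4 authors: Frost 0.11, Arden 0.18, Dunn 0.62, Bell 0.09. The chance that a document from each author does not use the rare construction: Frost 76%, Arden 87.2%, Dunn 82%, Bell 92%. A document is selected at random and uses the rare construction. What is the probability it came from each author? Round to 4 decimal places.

Frost 0.1569, Arden 0.1369, Dunn 0.6633, Bell 0.0428

Taking complements, P(rare-form | each) = Frost 0.24, Arden 0.128, Dunn 0.18, Bell 0.08.
Prior × likelihood for each hypothesis:
  Frost: 0.11 × 0.24 = 0.0264
  Arden: 0.18 × 0.128 = 0.02304
  Dunn: 0.62 × 0.18 = 0.1116
  Bell: 0.09 × 0.08 = 0.0072
Normalizing constant = 0.16824.
P(Frost | rare-form) = 0.0264/0.16824 ≈ 0.1569
P(Arden | rare-form) = 0.02304/0.16824 ≈ 0.1369
P(Dunn | rare-form) = 0.1116/0.16824 ≈ 0.6633
P(Bell | rare-form) = 0.0072/0.16824 ≈ 0.0428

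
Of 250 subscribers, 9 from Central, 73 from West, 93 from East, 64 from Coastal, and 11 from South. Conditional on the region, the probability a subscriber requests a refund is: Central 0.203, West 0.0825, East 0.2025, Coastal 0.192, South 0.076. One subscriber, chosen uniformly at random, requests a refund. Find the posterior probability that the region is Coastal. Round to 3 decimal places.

0.309

By Bayes' rule, posterior ∝ prior × likelihood:
  Central: 0.036 × 0.203 = 0.007308
  West: 0.292 × 0.0825 = 0.02409
  East: 0.372 × 0.2025 = 0.07533
  Coastal: 0.256 × 0.192 = 0.049152
  South: 0.044 × 0.076 = 0.003344
Sum = 0.159224.
P(Coastal | evidence) = 0.049152 / 0.159224 ≈ 0.309.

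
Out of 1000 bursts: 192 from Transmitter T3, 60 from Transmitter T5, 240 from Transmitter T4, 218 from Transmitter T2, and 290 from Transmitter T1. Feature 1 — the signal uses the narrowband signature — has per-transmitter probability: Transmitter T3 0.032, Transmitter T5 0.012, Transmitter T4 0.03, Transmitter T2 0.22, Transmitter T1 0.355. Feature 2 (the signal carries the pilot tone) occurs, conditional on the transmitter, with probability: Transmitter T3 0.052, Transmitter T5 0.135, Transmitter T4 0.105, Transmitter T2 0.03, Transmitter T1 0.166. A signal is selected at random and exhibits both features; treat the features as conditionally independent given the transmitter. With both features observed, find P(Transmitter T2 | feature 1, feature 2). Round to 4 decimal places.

Prior × likelihood for each hypothesis:
  Transmitter T3: 0.192 × 0.032 × 0.052 = 0.000319488
  Transmitter T5: 0.06 × 0.012 × 0.135 = 0.0000972
  Transmitter T4: 0.24 × 0.03 × 0.105 = 0.000756
  Transmitter T2: 0.218 × 0.22 × 0.03 = 0.0014388
  Transmitter T1: 0.29 × 0.355 × 0.166 = 0.0170897
Sum = 0.019701188.
P(Transmitter T2 | evidence) = 0.0014388 / 0.019701188 ≈ 0.0730.

0.0730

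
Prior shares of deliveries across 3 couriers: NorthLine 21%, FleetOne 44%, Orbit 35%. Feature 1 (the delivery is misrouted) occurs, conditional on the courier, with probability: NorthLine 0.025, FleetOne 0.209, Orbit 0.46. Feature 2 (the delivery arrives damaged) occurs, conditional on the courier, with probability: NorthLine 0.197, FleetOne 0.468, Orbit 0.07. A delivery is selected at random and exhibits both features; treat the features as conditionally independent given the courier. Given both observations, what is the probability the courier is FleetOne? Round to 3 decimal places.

By Bayes' rule, posterior ∝ prior × likelihood:
  NorthLine: 0.21 × 0.025 × 0.197 = 0.00103425
  FleetOne: 0.44 × 0.209 × 0.468 = 0.04303728
  Orbit: 0.35 × 0.46 × 0.07 = 0.01127
Normalizing constant = 0.05534153.
P(FleetOne | evidence) = 0.04303728 / 0.05534153 ≈ 0.778.

0.778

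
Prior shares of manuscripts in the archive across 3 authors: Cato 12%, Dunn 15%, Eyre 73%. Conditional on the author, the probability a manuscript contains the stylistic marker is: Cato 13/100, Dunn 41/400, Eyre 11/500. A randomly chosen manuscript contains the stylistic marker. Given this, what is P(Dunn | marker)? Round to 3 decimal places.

By Bayes' rule, posterior ∝ prior × likelihood:
  Cato: 0.12 × 0.13 = 0.0156
  Dunn: 0.15 × 0.1025 = 0.015375
  Eyre: 0.73 × 0.022 = 0.01606
Sum = 0.047035.
P(Dunn | evidence) = 0.015375 / 0.047035 ≈ 0.327.

0.327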